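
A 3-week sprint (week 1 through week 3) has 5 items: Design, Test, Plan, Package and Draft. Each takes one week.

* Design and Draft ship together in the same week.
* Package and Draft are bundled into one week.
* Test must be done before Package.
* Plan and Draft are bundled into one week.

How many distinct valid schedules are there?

Enumerating: Draft -> week 2; Plan -> week 2; Test -> week 1; Design -> week 2; Package -> week 2 | Test -> week 1; Package -> week 3; Design -> week 3; Plan -> week 3; Draft -> week 3 | Test -> week 2; Plan -> week 3; Design -> week 3; Draft -> week 3; Package -> week 3.

3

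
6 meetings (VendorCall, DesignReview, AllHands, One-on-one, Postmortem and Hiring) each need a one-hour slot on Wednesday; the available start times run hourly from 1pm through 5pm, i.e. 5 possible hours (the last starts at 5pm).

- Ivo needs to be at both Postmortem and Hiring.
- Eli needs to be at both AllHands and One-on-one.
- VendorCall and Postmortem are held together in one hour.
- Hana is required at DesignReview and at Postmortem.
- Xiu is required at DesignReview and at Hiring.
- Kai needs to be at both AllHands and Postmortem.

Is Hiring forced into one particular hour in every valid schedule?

Hiring can be 1pm (e.g. Hiring in 1pm, One-on-one in 2pm, AllHands in 1pm, DesignReview in 3pm, VendorCall in 2pm, Postmortem in 2pm) or 2pm (e.g. AllHands -> 2pm, DesignReview -> 3pm, Hiring -> 2pm, VendorCall -> 1pm, One-on-one -> 1pm, Postmortem -> 1pm).

No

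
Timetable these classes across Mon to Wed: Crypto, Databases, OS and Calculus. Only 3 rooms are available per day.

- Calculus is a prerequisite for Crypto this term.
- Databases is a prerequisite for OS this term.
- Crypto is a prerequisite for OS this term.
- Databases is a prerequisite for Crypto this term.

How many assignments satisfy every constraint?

Enumerating: OS=Wed, Databases=Mon, Crypto=Tue, Calculus=Mon.

1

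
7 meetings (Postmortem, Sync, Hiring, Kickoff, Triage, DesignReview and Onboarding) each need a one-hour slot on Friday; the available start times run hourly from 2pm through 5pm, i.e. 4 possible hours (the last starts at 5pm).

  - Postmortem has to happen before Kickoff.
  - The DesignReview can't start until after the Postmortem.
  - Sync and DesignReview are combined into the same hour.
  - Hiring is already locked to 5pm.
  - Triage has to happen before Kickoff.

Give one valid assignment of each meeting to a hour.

Postmortem in 2pm, Kickoff in 3pm, Onboarding in 2pm, Triage in 2pm, Hiring in 5pm, Sync in 3pm, DesignReview in 3pm

Checking: Postmortem(2pm) before Kickoff(3pm); Triage(2pm) before Kickoff(3pm); Postmortem(2pm) before DesignReview(3pm); Sync = DesignReview = 3pm; Hiring=5pm in [5pm,5pm].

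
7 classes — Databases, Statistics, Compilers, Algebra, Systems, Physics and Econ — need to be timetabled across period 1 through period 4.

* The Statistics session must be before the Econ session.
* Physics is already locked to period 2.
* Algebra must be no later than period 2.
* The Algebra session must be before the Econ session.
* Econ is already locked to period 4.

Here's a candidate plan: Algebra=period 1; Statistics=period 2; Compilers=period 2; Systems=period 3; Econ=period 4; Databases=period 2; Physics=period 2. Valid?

Yes, all constraints hold

Physics is already locked to period 2 — holds.
The Statistics session must be before the Econ session — holds.
Econ is already locked to period 4 — holds.
The Algebra session must be before the Econ session — holds.
Algebra must be no later than period 2 — holds.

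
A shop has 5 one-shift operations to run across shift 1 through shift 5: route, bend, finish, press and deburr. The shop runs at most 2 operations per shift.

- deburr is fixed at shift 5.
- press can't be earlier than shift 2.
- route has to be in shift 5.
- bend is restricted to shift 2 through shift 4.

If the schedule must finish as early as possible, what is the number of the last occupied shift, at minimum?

5

With at most 2 per shift and 5 operations, at least 3 shifts are needed.
route can't be placed before shift 5, so the schedule must run through at least shift 5.
5 works (last occupied shift: shift 5): for example finish=shift 1; deburr=shift 5; route=shift 5; bend=shift 2; press=shift 2.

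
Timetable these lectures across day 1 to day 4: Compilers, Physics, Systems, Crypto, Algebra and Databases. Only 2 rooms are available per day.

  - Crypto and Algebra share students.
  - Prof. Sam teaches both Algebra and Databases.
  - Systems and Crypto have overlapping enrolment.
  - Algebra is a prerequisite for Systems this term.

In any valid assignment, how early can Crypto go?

Crypto at day 1 is achievable: Algebra=day 2; Systems=day 3; Crypto=day 1; Compilers=day 1; Physics=day 2; Databases=day 3.

day 1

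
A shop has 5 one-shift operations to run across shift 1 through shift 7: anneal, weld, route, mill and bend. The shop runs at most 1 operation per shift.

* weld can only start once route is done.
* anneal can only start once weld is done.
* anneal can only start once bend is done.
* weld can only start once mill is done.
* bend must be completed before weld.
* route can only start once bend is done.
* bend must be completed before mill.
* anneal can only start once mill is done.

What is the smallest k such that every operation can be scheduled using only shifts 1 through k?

5

The precedence chain requires at least 4 distinct shifts.
With at most 1 per shift and 5 operations, at least 5 shifts are needed.
5 works (last occupied shift: shift 5): for example bend in shift 1; anneal in shift 5; weld in shift 4; route in shift 3; mill in shift 2.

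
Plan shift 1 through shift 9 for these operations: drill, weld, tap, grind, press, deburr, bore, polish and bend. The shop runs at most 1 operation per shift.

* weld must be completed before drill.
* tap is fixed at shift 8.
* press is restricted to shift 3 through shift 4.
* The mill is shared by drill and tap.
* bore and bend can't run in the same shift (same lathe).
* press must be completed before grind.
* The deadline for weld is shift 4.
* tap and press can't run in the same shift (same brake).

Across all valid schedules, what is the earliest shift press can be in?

Press is available from shift 3; press's own window allows nothing later than shift 4.
press at shift 3 is achievable: press -> shift 3, tap -> shift 8, drill -> shift 2, deburr -> shift 5, bore -> shift 6, grind -> shift 4, polish -> shift 7, weld -> shift 1, bend -> shift 9.

shift 3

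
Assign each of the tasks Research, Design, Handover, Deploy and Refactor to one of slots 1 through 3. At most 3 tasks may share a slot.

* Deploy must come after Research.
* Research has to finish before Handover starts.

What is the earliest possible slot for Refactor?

Refactor at 1 is achievable: Handover -> 2, Deploy -> 2, Design -> 1, Refactor -> 1, Research -> 1.

1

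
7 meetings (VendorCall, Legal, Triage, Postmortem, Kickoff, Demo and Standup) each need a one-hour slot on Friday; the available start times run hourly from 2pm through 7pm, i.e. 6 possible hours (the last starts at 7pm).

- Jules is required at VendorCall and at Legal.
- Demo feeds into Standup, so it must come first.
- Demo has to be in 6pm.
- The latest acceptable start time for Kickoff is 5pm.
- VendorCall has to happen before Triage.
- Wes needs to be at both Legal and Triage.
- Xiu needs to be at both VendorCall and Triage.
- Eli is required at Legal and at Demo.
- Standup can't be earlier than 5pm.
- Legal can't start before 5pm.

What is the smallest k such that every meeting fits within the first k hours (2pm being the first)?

The precedence chain requires at least 2 distinct hours.
Propagating the time windows through the other constraints, Standup can't land before 7pm — that is hour 6 counting from 2pm — so the schedule must run through at least 6 hours.
6 works (last occupied hour: 7pm): for example Standup in 7pm, Legal in 5pm, VendorCall in 2pm, Postmortem in 2pm, Kickoff in 2pm, Triage in 3pm, Demo in 6pm.

6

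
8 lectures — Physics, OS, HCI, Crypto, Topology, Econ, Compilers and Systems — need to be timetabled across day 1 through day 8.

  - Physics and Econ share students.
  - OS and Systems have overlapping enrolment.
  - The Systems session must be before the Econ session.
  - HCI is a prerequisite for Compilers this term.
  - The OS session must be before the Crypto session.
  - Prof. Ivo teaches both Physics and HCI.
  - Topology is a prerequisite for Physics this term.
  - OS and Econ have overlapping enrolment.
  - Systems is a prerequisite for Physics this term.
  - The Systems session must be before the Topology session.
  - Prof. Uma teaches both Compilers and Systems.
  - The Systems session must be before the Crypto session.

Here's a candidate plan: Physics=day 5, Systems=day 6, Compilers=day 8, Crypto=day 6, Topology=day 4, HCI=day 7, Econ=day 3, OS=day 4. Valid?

No — it violates: The Systems session must be before the Econ session

Physics and Econ share students — holds.
OS and Systems have overlapping enrolment — holds.
HCI is a prerequisite for Compilers this term — holds.
The Systems session must be before the Topology session — violated.
The Systems session must be before the Crypto session — violated.
The OS session must be before the Crypto session — holds.
Prof. Uma teaches both Compilers and Systems — holds.
Topology is a prerequisite for Physics this term — holds.
The Systems session must be before the Econ session — violated.
OS and Econ have overlapping enrolment — holds.
Prof. Ivo teaches both Physics and HCI — holds.
Systems is a prerequisite for Physics this term — violated.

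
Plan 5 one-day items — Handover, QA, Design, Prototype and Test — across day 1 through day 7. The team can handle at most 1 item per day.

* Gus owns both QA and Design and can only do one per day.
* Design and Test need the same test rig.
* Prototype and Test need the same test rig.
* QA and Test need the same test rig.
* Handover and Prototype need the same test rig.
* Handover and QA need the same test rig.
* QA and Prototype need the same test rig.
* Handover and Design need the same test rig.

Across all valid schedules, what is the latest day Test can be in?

Test at day 7 is achievable: Handover -> day 1, Prototype -> day 4, QA -> day 2, Design -> day 3, Test -> day 7.

day 7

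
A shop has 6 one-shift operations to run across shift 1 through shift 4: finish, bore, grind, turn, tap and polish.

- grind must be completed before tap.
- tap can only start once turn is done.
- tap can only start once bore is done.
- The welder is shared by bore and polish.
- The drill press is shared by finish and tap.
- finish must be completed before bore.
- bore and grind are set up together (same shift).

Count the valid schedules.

33

Splitting on finish: it can be shift 1 (24), shift 2 (9). Listing each branch's schedules as (bore, grind, turn, tap, polish) by shift number:
finish=shift 1: (2,2,1,3,1) (2,2,1,3,3) (2,2,1,3,4) (2,2,1,4,1) (2,2,1,4,3) (2,2,1,4,4) (2,2,2,3,1) (2,2,2,3,3) (2,2,2,3,4) (2,2,2,4,1) (2,2,2,4,3) (2,2,2,4,4) (2,2,3,4,1) (2,2,3,4,3) (2,2,3,4,4) (3,3,1,4,1) (3,3,1,4,2) (3,3,1,4,4) (3,3,2,4,1) (3,3,2,4,2) (3,3,2,4,4) (3,3,3,4,1) (3,3,3,4,2) (3,3,3,4,4) — 24.
finish=shift 2: (3,3,1,4,1) (3,3,1,4,2) (3,3,1,4,4) (3,3,2,4,1) (3,3,2,4,2) (3,3,2,4,4) (3,3,3,4,1) (3,3,3,4,2) (3,3,3,4,4) — 9.
Summing: 24 + 9 = 33.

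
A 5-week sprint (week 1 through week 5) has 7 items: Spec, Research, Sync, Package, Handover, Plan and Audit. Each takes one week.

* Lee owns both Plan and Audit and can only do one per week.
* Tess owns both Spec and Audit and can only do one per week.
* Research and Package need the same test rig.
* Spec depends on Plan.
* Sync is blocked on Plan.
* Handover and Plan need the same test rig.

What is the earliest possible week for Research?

week 1

Research at week 1 is achievable: Audit=week 3; Handover=week 2; Research=week 1; Plan=week 1; Sync=week 2; Package=week 2; Spec=week 2.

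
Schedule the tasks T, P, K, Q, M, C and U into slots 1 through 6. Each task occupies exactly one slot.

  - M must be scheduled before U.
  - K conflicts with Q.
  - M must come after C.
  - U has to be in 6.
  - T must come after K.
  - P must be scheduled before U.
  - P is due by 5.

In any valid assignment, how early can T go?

2

Precedence pushes T to at least 2.
T at 2 is achievable: P in 1; K in 1; T in 2; Q in 2; U in 6; C in 1; M in 2.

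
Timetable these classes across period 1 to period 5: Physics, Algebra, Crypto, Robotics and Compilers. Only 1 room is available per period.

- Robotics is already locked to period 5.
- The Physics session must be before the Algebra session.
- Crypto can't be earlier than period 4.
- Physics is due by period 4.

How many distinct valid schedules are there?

3

Enumerating: Algebra=period 2, Physics=period 1, Crypto=period 4, Robotics=period 5, Compilers=period 3 | Algebra -> period 3; Compilers -> period 2; Robotics -> period 5; Physics -> period 1; Crypto -> period 4 | Physics=period 2; Robotics=period 5; Algebra=period 3; Compilers=period 1; Crypto=period 4.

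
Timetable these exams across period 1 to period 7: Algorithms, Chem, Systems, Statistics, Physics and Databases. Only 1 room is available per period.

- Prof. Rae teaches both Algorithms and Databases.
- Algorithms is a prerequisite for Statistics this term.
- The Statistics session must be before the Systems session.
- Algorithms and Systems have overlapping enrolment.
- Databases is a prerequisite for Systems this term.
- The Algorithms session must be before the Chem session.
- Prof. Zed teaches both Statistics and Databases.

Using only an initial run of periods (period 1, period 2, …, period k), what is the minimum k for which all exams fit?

The precedence chain requires at least 3 distinct periods.
With at most 1 per period and 6 exams, at least 6 periods are needed.
6 works (last occupied period: period 6): for example Databases=period 3; Algorithms=period 1; Statistics=period 2; Chem=period 5; Systems=period 4; Physics=period 6.

6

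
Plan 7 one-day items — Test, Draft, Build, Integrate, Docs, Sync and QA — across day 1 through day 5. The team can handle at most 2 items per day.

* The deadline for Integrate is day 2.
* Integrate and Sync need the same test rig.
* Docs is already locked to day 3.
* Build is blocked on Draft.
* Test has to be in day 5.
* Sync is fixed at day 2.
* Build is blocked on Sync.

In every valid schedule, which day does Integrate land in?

day 1

Integrate's window is day 1–day 2.
Sync is fixed at day 2, and Integrate can't share a day with Sync.
So Integrate must be day 1.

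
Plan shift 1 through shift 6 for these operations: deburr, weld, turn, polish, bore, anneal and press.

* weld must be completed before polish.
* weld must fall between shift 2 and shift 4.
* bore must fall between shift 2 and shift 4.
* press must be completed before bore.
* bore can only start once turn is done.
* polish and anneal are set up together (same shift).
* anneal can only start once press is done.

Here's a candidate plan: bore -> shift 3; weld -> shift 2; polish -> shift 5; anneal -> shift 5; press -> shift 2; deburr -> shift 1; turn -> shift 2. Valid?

bore can only start once turn is done — holds.
polish and anneal are set up together (same shift) — holds.
bore must fall between shift 2 and shift 4 — holds.
weld must be completed before polish — holds.
press must be completed before bore — holds.
weld must fall between shift 2 and shift 4 — holds.
anneal can only start once press is done — holds.

Yes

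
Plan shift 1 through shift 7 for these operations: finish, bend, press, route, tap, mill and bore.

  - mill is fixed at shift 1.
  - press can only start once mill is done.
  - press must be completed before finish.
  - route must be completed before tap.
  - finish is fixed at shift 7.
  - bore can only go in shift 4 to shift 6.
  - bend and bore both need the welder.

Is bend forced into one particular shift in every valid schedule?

No

bend can be shift 1 (e.g. tap in shift 2; bore in shift 4; finish in shift 7; press in shift 2; route in shift 1; mill in shift 1; bend in shift 1) or shift 2 (e.g. press in shift 2, finish in shift 7, tap in shift 2, route in shift 1, bend in shift 2, mill in shift 1, bore in shift 4).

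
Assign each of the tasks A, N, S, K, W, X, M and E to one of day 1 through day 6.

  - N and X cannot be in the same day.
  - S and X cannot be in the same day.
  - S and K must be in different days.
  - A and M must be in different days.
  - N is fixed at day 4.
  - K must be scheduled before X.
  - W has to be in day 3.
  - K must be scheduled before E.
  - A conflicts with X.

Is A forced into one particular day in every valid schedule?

No

A can be day 1 (e.g. M -> day 2, N -> day 4, A -> day 1, E -> day 2, S -> day 3, X -> day 2, W -> day 3, K -> day 1) or day 2 (e.g. W=day 3; M=day 1; N=day 4; S=day 2; K=day 1; X=day 3; E=day 2; A=day 2).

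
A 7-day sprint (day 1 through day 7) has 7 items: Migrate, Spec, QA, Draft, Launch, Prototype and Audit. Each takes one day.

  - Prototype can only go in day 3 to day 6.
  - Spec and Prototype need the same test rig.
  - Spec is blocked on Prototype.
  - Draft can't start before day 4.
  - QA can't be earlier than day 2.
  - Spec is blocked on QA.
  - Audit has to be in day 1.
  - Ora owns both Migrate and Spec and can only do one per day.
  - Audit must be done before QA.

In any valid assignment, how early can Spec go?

day 4

Precedence pushes Spec to at least day 4.
Spec at day 4 is achievable: QA in day 2, Migrate in day 1, Spec in day 4, Prototype in day 3, Launch in day 1, Draft in day 4, Audit in day 1.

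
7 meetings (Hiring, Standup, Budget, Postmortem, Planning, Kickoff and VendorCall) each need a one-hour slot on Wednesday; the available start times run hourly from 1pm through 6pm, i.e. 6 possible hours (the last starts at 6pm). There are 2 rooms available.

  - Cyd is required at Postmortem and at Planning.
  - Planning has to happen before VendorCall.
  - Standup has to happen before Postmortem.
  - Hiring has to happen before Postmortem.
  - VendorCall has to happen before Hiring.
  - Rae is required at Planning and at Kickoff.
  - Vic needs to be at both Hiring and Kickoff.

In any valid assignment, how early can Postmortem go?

Precedence pushes Postmortem to at least 4pm.
Postmortem at 4pm is achievable: Budget=2pm; Hiring=3pm; VendorCall=2pm; Kickoff=4pm; Standup=1pm; Postmortem=4pm; Planning=1pm.

4pm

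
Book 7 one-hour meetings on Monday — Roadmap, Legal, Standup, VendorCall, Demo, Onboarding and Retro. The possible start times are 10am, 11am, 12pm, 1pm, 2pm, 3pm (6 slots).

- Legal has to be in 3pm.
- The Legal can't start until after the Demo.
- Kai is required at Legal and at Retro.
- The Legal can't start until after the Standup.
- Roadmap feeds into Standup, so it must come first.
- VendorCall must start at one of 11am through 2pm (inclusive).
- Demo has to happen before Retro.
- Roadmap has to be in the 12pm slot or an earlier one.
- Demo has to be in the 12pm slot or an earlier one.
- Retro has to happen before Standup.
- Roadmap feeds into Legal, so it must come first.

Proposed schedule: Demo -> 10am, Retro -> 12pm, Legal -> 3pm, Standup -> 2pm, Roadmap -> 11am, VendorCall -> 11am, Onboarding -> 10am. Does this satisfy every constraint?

Kai is required at Legal and at Retro — holds.
The Legal can't start until after the Standup — holds.
Legal has to be in 3pm — holds.
Demo has to be in the 12pm slot or an earlier one — holds.
Roadmap has to be in the 12pm slot or an earlier one — holds.
The Legal can't start until after the Demo — holds.
Roadmap feeds into Legal, so it must come first — holds.
Roadmap feeds into Standup, so it must come first — holds.
Demo has to happen before Retro — holds.
VendorCall must start at one of 11am through 2pm (inclusive) — holds.
Retro has to happen before Standup — holds.

Yes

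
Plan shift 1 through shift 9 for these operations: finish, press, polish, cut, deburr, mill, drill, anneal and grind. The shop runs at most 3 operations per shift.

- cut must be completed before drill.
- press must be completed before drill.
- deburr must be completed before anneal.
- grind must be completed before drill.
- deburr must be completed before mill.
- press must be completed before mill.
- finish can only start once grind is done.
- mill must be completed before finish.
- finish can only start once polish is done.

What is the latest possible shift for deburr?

shift 7

Downstream work caps deburr at shift 7.
deburr at shift 7 is achievable: polish -> shift 2; deburr -> shift 7; finish -> shift 9; cut -> shift 1; press -> shift 1; mill -> shift 8; drill -> shift 2; anneal -> shift 8; grind -> shift 1.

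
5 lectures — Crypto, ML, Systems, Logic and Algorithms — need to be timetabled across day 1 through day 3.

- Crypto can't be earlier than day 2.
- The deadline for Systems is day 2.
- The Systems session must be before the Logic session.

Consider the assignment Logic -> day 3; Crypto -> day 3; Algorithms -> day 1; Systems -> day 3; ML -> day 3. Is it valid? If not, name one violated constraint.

Invalid. The deadline for Systems is day 2.

The Systems session must be before the Logic session — violated.
The deadline for Systems is day 2 — violated.
Crypto can't be earlier than day 2 — holds.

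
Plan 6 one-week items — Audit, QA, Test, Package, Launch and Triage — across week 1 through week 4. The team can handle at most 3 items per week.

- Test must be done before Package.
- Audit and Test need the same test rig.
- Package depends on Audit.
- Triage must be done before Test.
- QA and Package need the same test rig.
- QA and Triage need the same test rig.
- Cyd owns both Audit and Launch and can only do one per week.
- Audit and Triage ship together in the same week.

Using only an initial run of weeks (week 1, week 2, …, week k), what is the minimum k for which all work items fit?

3 weeks

The precedence chain requires at least 3 distinct weeks.
With at most 3 per week and 6 work items, at least 2 weeks are needed.
3 works (last occupied week: week 3): for example Package in week 3, Launch in week 2, Triage in week 1, Audit in week 1, Test in week 2, QA in week 2.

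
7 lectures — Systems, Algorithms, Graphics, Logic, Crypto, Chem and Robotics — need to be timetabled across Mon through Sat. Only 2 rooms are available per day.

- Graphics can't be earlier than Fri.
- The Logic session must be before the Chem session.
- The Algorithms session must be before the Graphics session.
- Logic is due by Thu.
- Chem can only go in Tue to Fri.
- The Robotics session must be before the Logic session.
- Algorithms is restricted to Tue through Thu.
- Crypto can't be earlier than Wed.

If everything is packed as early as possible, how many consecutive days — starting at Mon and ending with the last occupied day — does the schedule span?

The precedence chain requires at least 3 distinct days.
With at most 2 per day and 7 lectures, at least 4 days are needed.
Graphics can't be placed before Fri — that is day 5 counting from Mon — so the schedule must run through at least 5 days.
5 works (last occupied day: Fri): for example Logic -> Tue; Systems -> Mon; Robotics -> Mon; Crypto -> Wed; Graphics -> Fri; Chem -> Wed; Algorithms -> Tue.

5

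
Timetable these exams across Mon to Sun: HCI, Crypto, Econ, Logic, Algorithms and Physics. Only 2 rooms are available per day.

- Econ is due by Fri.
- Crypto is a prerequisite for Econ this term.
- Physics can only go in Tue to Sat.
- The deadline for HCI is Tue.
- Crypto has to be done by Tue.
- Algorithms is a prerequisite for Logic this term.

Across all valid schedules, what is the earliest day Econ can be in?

Tue

Precedence pushes Econ to at least Tue; Econ's own window allows nothing later than Fri.
Econ at Tue is achievable: Crypto in Mon; Logic in Thu; Algorithms in Wed; HCI in Mon; Econ in Tue; Physics in Tue.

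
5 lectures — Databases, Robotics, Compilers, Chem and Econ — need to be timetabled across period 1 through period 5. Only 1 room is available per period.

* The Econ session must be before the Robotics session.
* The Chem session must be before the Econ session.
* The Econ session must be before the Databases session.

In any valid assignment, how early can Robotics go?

Precedence pushes Robotics to at least period 3.
Robotics at period 3 is achievable: Compilers in period 5; Chem in period 1; Robotics in period 3; Econ in period 2; Databases in period 4.

period 3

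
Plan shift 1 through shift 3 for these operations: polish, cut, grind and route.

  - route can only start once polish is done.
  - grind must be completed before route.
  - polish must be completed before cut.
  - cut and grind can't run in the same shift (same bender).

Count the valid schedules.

7

Splitting on polish: it can be shift 1 (5), shift 2 (2). Listing each branch's schedules as (cut, grind, route) by shift number:
polish=shift 1: (2,1,2) (2,1,3) (3,1,2) (3,1,3) (3,2,3) — 5.
polish=shift 2: (3,1,3) (3,2,3) — 2.
Summing: 5 + 2 = 7.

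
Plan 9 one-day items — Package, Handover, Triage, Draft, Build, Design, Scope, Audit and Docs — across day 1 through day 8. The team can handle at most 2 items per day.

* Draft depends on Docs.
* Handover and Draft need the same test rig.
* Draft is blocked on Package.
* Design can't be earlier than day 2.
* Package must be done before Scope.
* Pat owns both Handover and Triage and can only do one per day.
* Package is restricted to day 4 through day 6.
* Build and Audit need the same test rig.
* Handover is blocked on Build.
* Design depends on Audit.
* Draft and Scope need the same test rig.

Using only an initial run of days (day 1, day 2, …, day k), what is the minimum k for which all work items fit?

The precedence chain requires at least 2 distinct days.
With at most 2 per day and 9 work items, at least 5 days are needed.
Propagating the time windows through the other constraints, Draft can't land before day 5, so the schedule must run through at least day 5.
Could 5 days be enough, i.e. nothing placed later than day 5? No: Package's window within 5 days is {day 4, day 5}; Draft must come after Docs (at day 1 or later) → {day 2, day 3, day 4, day 5}; Scope must come after Package (at day 4 or later) → {day 5}; Package must come before Scope (at day 5 or earlier) → {day 4}; Draft must come after Package (at day 4 or later) → {day 5}; Scope can't share with Draft (day 5) → nothing is left.
So 5 days is not enough.
6 works (last occupied day: day 6): for example Build -> day 2, Triage -> day 4, Package -> day 4, Docs -> day 1, Handover -> day 3, Scope -> day 6, Draft -> day 5, Design -> day 2, Audit -> day 1.

6 days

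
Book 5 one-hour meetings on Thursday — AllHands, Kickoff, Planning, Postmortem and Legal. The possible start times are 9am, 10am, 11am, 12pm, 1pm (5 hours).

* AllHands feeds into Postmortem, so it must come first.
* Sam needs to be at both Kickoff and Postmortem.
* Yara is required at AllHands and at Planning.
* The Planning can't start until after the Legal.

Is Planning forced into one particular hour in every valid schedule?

Planning can be 10am (e.g. Planning=10am, AllHands=9am, Legal=9am, Postmortem=10am, Kickoff=9am) or 11am (e.g. Planning -> 11am; AllHands -> 9am; Postmortem -> 10am; Legal -> 9am; Kickoff -> 9am).

No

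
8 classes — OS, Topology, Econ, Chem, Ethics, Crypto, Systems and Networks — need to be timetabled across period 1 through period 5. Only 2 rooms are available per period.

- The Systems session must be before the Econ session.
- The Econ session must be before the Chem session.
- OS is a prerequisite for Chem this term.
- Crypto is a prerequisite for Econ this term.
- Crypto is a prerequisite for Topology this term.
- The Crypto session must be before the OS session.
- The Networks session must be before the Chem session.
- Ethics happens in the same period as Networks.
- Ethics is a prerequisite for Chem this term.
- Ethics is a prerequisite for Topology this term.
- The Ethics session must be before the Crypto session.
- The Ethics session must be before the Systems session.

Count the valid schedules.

19

Splitting on OS: it can be period 3 (9), period 4 (10). Listing each branch's schedules as (Topology, Econ, Chem, Ethics, Crypto, Systems, Networks) by period number:
OS=period 3: (3,4,5,1,2,2,1) (4,3,4,1,2,2,1) (4,3,5,1,2,2,1) (4,4,5,1,2,2,1) (4,4,5,1,2,3,1) (5,3,4,1,2,2,1) (5,3,5,1,2,2,1) (5,4,5,1,2,2,1) (5,4,5,1,2,3,1) — 9.
OS=period 4: (3,3,5,1,2,2,1) (3,4,5,1,2,2,1) (3,4,5,1,2,3,1) (4,3,5,1,2,2,1) (5,3,5,1,2,2,1) (5,4,5,1,2,2,1) (5,4,5,1,2,3,1) (5,4,5,1,3,2,1) (5,4,5,1,3,3,1) (5,4,5,2,3,3,2) — 10.
Summing: 9 + 10 = 19.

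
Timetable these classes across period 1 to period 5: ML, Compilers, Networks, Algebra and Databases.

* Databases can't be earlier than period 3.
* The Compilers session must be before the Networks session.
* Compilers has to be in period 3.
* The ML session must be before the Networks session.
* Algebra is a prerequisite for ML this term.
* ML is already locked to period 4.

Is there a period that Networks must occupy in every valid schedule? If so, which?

period 5

Precedence pushes Networks to at least period 5.
So Networks is pinned to period 5.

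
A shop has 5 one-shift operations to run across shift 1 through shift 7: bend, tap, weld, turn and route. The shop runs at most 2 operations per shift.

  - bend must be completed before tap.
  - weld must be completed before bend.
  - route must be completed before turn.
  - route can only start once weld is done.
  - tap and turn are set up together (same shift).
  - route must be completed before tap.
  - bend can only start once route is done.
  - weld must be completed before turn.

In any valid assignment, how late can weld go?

Downstream work caps weld at shift 4.
weld at shift 4 is achievable: route -> shift 5; bend -> shift 6; tap -> shift 7; weld -> shift 4; turn -> shift 7.

shift 4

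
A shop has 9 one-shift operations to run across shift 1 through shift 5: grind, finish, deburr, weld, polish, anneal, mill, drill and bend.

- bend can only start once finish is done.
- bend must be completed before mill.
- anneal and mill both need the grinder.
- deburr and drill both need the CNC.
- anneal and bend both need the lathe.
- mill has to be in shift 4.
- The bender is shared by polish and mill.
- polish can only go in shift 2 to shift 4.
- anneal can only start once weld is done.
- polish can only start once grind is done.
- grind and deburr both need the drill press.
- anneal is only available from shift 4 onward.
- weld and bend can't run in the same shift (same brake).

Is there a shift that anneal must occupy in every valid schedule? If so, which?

anneal's window is shift 4–shift 5.
mill is fixed at shift 4, and anneal can't share a shift with mill.
So anneal must be shift 5.

shift 5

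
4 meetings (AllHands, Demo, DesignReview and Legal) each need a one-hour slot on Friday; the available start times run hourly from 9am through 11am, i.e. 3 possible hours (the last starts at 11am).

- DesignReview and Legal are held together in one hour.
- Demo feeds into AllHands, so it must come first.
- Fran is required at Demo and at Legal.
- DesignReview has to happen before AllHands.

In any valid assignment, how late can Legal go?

Legal must be in the same hour as DesignReview, which can't be after 10am, so Legal is at most 10am.
Legal at 10am is achievable: Legal -> 10am, AllHands -> 11am, DesignReview -> 10am, Demo -> 9am.

10am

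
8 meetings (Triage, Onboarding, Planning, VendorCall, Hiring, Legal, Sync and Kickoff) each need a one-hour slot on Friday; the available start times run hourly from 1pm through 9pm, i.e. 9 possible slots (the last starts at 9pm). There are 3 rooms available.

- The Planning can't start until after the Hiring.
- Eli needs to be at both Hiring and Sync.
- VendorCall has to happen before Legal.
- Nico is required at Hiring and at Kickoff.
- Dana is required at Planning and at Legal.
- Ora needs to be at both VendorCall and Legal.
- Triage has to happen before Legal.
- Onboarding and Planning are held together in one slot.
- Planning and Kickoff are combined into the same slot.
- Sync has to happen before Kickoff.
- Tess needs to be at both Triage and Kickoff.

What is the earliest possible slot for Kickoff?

Precedence pushes Kickoff to at least 2pm.
Kickoff at 3pm is achievable: Hiring -> 1pm, Sync -> 2pm, Kickoff -> 3pm, Onboarding -> 3pm, VendorCall -> 1pm, Legal -> 2pm, Triage -> 1pm, Planning -> 3pm.
Nothing earlier works — the conflict and capacity constraints rule out every slot before 3pm.

3pm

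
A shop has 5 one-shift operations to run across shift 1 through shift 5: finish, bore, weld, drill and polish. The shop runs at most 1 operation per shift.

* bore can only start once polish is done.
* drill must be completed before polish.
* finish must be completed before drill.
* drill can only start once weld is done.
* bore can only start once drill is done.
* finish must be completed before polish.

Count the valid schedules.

2

Enumerating: finish=shift 1; weld=shift 2; polish=shift 4; drill=shift 3; bore=shift 5 | drill -> shift 3; bore -> shift 5; polish -> shift 4; weld -> shift 1; finish -> shift 2.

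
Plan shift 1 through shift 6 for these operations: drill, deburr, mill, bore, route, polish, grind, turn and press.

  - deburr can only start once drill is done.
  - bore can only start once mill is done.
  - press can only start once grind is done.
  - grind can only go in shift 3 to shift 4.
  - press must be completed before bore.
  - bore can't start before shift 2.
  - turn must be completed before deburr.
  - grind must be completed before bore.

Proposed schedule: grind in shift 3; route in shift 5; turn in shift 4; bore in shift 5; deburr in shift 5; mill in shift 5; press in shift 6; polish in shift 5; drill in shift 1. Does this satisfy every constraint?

turn must be completed before deburr — holds.
grind must be completed before bore — holds.
press must be completed before bore — violated.
deburr can only start once drill is done — holds.
bore can't start before shift 2 — holds.
press can only start once grind is done — holds.
bore can only start once mill is done — violated.
grind can only go in shift 3 to shift 4 — holds.

Invalid. press must be completed before bore.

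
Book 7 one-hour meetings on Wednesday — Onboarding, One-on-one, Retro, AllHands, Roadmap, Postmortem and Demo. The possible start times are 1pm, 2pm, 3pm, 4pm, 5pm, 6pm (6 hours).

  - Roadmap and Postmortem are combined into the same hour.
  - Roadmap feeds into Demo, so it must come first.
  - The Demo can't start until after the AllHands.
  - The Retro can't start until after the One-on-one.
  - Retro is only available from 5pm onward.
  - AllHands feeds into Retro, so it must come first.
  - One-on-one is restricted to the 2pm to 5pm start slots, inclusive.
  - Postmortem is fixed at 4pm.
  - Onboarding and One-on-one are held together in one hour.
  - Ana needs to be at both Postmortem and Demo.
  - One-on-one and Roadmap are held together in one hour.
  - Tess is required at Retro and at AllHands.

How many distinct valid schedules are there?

17

Splitting on Retro: it can be 5pm (8), 6pm (9). Listing each branch's schedules as (Onboarding, One-on-one, AllHands, Roadmap, Postmortem, Demo):
Retro=5pm: (4pm,4pm,1pm,4pm,4pm,5pm) (4pm,4pm,1pm,4pm,4pm,6pm) (4pm,4pm,2pm,4pm,4pm,5pm) (4pm,4pm,2pm,4pm,4pm,6pm) (4pm,4pm,3pm,4pm,4pm,5pm) (4pm,4pm,3pm,4pm,4pm,6pm) (4pm,4pm,4pm,4pm,4pm,5pm) (4pm,4pm,4pm,4pm,4pm,6pm) — 8.
Retro=6pm: (4pm,4pm,1pm,4pm,4pm,5pm) (4pm,4pm,1pm,4pm,4pm,6pm) (4pm,4pm,2pm,4pm,4pm,5pm) (4pm,4pm,2pm,4pm,4pm,6pm) (4pm,4pm,3pm,4pm,4pm,5pm) (4pm,4pm,3pm,4pm,4pm,6pm) (4pm,4pm,4pm,4pm,4pm,5pm) (4pm,4pm,4pm,4pm,4pm,6pm) (4pm,4pm,5pm,4pm,4pm,6pm) — 9.
Summing: 8 + 9 = 17.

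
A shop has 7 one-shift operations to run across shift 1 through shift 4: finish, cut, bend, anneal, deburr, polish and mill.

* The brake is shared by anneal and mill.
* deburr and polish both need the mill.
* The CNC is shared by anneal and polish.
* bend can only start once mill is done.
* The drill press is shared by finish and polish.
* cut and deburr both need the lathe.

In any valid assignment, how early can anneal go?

anneal at shift 1 is achievable: mill in shift 2, cut in shift 1, polish in shift 3, bend in shift 3, deburr in shift 2, anneal in shift 1, finish in shift 1.

shift 1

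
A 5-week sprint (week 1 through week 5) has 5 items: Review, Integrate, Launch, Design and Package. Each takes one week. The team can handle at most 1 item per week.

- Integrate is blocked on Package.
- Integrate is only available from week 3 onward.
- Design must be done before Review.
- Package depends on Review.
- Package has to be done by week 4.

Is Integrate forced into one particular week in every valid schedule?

No

Integrate can be week 4 (e.g. Review=week 2; Design=week 1; Package=week 3; Integrate=week 4; Launch=week 5) or week 5 (e.g. Package=week 3; Review=week 2; Integrate=week 5; Launch=week 4; Design=week 1).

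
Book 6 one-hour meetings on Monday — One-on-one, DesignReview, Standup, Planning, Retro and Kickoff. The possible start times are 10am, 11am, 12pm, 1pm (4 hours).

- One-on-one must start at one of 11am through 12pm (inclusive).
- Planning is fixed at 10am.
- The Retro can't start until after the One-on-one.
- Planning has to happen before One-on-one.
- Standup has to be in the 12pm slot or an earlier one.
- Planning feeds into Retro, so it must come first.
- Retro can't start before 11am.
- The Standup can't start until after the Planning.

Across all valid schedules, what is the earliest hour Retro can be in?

Retro is available from 11am; precedence pushes Retro to at least 12pm.
Retro at 12pm is achievable: Standup=11am, Planning=10am, DesignReview=10am, One-on-one=11am, Kickoff=10am, Retro=12pm.

12pm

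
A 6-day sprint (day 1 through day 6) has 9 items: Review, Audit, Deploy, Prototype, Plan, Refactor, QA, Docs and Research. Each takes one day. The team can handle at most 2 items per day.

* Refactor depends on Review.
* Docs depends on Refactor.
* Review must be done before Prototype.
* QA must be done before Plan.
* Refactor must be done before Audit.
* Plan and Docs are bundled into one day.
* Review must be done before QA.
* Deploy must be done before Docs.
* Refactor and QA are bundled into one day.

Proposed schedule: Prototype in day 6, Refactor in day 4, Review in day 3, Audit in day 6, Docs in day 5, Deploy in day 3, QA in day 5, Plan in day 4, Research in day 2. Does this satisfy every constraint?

Docs depends on Refactor — holds.
Refactor depends on Review — holds.
Review must be done before Prototype — holds.
Refactor must be done before Audit — holds.
The team can handle at most 2 items per day — holds.
Review must be done before QA — holds.
QA must be done before Plan — violated.
Deploy must be done before Docs — holds.
Refactor and QA are bundled into one day — violated.
Plan and Docs are bundled into one day — violated.

No. QA must be done before Plan is not satisfied.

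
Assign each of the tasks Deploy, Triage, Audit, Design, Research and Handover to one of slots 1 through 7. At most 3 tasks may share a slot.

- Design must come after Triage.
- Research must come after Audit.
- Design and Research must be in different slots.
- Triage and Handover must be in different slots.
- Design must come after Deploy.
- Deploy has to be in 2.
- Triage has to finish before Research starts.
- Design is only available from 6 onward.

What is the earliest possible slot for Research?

Precedence pushes Research to at least 2.
Research at 2 is achievable: Design in 6; Triage in 1; Deploy in 2; Research in 2; Handover in 2; Audit in 1.

2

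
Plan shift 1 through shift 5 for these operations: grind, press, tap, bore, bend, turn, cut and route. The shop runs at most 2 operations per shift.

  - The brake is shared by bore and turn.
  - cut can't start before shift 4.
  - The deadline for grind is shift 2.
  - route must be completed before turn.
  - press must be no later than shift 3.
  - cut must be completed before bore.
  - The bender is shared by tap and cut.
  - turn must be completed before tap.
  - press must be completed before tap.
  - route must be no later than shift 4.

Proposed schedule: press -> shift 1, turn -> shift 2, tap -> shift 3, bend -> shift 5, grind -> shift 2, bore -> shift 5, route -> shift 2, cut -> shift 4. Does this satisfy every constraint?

Invalid. The shop runs at most 2 operations per shift.

The brake is shared by bore and turn — holds.
The deadline for grind is shift 2 — holds.
cut can't start before shift 4 — holds.
The bender is shared by tap and cut — holds.
route must be completed before turn — violated.
route must be no later than shift 4 — holds.
turn must be completed before tap — holds.
press must be no later than shift 3 — holds.
cut must be completed before bore — holds.
press must be completed before tap — holds.
The shop runs at most 2 operations per shift — violated.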